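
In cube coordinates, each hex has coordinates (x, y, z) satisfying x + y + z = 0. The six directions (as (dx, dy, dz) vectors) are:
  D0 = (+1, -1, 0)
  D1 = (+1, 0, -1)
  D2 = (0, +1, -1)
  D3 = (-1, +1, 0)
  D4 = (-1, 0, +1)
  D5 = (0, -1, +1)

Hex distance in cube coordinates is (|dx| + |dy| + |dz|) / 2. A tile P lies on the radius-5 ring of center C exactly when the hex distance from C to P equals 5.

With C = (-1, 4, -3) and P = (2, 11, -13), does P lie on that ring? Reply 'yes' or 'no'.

|px - cx| = |2 - (-1)| = 3
|py - cy| = |11 - 4| = 7
|pz - cz| = |-13 - (-3)| = 10
distance = (3+7+10)/2 = 20/2 = 10
radius = 5; distance != radius -> no

Answer: no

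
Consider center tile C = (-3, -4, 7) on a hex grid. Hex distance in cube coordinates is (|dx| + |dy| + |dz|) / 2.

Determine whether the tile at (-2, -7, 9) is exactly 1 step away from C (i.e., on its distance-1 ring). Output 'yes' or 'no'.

|px - cx| = |-2 - (-3)| = 1
|py - cy| = |-7 - (-4)| = 3
|pz - cz| = |9 - 7| = 2
distance = (1+3+2)/2 = 6/2 = 3
radius = 1; distance != radius -> no

Answer: no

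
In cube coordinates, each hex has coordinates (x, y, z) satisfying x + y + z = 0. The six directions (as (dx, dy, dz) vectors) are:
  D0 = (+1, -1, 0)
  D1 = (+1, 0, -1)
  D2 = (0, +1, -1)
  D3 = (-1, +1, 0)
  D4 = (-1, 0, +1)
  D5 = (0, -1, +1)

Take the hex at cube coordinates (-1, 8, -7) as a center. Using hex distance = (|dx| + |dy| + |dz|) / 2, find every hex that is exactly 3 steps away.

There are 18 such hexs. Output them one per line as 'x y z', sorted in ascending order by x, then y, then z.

Walk ring at distance 3 from (-1, 8, -7):
Start at center + D4*3 = (-4, 8, -4)
  hex 0: (-4, 8, -4)
  hex 1: (-3, 7, -4)
  hex 2: (-2, 6, -4)
  hex 3: (-1, 5, -4)
  hex 4: (0, 5, -5)
  hex 5: (1, 5, -6)
  hex 6: (2, 5, -7)
  hex 7: (2, 6, -8)
  hex 8: (2, 7, -9)
  hex 9: (2, 8, -10)
  hex 10: (1, 9, -10)
  hex 11: (0, 10, -10)
  hex 12: (-1, 11, -10)
  hex 13: (-2, 11, -9)
  hex 14: (-3, 11, -8)
  hex 15: (-4, 11, -7)
  hex 16: (-4, 10, -6)
  hex 17: (-4, 9, -5)
Sorted: 18 hexes.

Answer: -4 8 -4
-4 9 -5
-4 10 -6
-4 11 -7
-3 7 -4
-3 11 -8
-2 6 -4
-2 11 -9
-1 5 -4
-1 11 -10
0 5 -5
0 10 -10
1 5 -6
1 9 -10
2 5 -7
2 6 -8
2 7 -9
2 8 -10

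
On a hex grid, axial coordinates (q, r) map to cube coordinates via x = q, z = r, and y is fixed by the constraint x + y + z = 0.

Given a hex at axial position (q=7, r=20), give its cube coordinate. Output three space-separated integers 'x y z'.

Answer: 7 -27 20

Derivation:
x = q = 7
z = r = 20
y = -x - z = -(7) - (20) = -27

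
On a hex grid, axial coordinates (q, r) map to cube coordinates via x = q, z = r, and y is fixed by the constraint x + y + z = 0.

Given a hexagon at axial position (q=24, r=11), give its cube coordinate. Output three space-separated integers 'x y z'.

x = q = 24
z = r = 11
y = -x - z = -(24) - (11) = -35

Answer: 24 -35 11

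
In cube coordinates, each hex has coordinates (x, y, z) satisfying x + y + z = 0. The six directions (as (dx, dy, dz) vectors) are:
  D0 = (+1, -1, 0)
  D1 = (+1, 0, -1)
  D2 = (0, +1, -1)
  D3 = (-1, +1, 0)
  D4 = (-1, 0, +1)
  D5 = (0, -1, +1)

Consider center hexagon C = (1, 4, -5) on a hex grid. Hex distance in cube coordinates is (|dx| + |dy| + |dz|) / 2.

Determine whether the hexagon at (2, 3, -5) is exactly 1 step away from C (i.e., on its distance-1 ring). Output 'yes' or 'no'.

|px - cx| = |2 - 1| = 1
|py - cy| = |3 - 4| = 1
|pz - cz| = |-5 - (-5)| = 0
distance = (1+1+0)/2 = 2/2 = 1
radius = 1; distance == radius -> yes

Answer: yes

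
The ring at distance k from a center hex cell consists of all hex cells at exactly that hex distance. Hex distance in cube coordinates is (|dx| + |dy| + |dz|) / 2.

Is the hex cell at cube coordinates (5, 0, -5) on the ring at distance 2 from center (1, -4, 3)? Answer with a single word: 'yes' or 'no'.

|px - cx| = |5 - 1| = 4
|py - cy| = |0 - (-4)| = 4
|pz - cz| = |-5 - 3| = 8
distance = (4+4+8)/2 = 16/2 = 8
radius = 2; distance != radius -> no

Answer: no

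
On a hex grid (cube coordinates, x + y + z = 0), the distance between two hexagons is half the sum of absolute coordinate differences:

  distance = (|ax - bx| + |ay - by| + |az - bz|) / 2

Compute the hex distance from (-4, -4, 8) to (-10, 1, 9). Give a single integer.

|ax - bx| = |-4 - (-10)| = 6
|ay - by| = |-4 - 1| = 5
|az - bz| = |8 - 9| = 1
distance = (6 + 5 + 1) / 2 = 12 / 2 = 6

Answer: 6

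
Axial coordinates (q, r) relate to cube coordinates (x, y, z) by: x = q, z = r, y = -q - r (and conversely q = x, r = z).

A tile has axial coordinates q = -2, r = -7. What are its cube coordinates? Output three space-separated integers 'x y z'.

Answer: -2 9 -7

Derivation:
x = q = -2
z = r = -7
y = -x - z = -(-2) - (-7) = 9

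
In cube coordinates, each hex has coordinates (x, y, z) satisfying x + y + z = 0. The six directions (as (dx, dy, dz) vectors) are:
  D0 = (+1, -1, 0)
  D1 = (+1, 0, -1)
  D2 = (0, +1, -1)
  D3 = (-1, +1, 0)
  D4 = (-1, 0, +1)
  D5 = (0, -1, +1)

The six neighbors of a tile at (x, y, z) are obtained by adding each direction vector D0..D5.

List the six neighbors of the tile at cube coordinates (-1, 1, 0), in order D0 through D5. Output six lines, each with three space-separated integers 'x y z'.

Answer: 0 0 0
0 1 -1
-1 2 -1
-2 2 0
-2 1 1
-1 0 1

Derivation:
Center: (-1, 1, 0). Add each direction:
  D0: (-1, 1, 0) + (1, -1, 0) = (0, 0, 0)
  D1: (-1, 1, 0) + (1, 0, -1) = (0, 1, -1)
  D2: (-1, 1, 0) + (0, 1, -1) = (-1, 2, -1)
  D3: (-1, 1, 0) + (-1, 1, 0) = (-2, 2, 0)
  D4: (-1, 1, 0) + (-1, 0, 1) = (-2, 1, 1)
  D5: (-1, 1, 0) + (0, -1, 1) = (-1, 0, 1)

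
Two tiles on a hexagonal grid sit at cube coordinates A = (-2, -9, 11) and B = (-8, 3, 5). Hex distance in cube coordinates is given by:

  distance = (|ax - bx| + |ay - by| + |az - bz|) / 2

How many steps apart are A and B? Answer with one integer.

|ax - bx| = |-2 - (-8)| = 6
|ay - by| = |-9 - 3| = 12
|az - bz| = |11 - 5| = 6
distance = (6 + 12 + 6) / 2 = 24 / 2 = 12

Answer: 12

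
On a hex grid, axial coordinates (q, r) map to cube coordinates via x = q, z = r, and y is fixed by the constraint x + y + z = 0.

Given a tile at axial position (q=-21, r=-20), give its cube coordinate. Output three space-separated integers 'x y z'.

Answer: -21 41 -20

Derivation:
x = q = -21
z = r = -20
y = -x - z = -(-21) - (-20) = 41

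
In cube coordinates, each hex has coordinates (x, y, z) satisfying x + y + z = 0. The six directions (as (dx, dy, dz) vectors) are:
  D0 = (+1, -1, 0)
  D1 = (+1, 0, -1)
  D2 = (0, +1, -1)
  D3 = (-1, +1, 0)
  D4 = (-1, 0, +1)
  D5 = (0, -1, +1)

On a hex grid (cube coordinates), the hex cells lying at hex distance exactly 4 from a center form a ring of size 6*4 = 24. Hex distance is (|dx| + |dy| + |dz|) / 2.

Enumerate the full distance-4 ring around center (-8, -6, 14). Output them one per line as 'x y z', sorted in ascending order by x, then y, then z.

Walk ring at distance 4 from (-8, -6, 14):
Start at center + D4*4 = (-12, -6, 18)
  hex 0: (-12, -6, 18)
  hex 1: (-11, -7, 18)
  hex 2: (-10, -8, 18)
  hex 3: (-9, -9, 18)
  hex 4: (-8, -10, 18)
  hex 5: (-7, -10, 17)
  hex 6: (-6, -10, 16)
  hex 7: (-5, -10, 15)
  hex 8: (-4, -10, 14)
  hex 9: (-4, -9, 13)
  hex 10: (-4, -8, 12)
  hex 11: (-4, -7, 11)
  hex 12: (-4, -6, 10)
  hex 13: (-5, -5, 10)
  hex 14: (-6, -4, 10)
  hex 15: (-7, -3, 10)
  hex 16: (-8, -2, 10)
  hex 17: (-9, -2, 11)
  hex 18: (-10, -2, 12)
  hex 19: (-11, -2, 13)
  hex 20: (-12, -2, 14)
  hex 21: (-12, -3, 15)
  hex 22: (-12, -4, 16)
  hex 23: (-12, -5, 17)
Sorted: 24 hexes.

Answer: -12 -6 18
-12 -5 17
-12 -4 16
-12 -3 15
-12 -2 14
-11 -7 18
-11 -2 13
-10 -8 18
-10 -2 12
-9 -9 18
-9 -2 11
-8 -10 18
-8 -2 10
-7 -10 17
-7 -3 10
-6 -10 16
-6 -4 10
-5 -10 15
-5 -5 10
-4 -10 14
-4 -9 13
-4 -8 12
-4 -7 11
-4 -6 10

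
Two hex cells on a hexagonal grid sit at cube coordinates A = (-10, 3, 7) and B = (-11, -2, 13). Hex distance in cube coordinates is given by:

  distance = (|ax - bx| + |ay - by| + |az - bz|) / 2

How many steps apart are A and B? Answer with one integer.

|ax - bx| = |-10 - (-11)| = 1
|ay - by| = |3 - (-2)| = 5
|az - bz| = |7 - 13| = 6
distance = (1 + 5 + 6) / 2 = 12 / 2 = 6

Answer: 6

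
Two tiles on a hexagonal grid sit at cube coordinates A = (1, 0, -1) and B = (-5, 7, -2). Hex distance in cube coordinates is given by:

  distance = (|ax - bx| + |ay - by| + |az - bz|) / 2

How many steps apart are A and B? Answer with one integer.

Answer: 7

Derivation:
|ax - bx| = |1 - (-5)| = 6
|ay - by| = |0 - 7| = 7
|az - bz| = |-1 - (-2)| = 1
distance = (6 + 7 + 1) / 2 = 14 / 2 = 7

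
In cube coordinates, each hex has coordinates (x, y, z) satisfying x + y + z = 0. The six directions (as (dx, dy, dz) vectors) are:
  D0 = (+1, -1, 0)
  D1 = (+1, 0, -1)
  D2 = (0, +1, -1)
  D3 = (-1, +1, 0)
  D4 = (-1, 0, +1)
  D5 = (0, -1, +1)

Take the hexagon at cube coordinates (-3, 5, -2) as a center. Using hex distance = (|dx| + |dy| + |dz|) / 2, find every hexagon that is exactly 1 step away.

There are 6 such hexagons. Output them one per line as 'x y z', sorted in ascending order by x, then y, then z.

Answer: -4 5 -1
-4 6 -2
-3 4 -1
-3 6 -3
-2 4 -2
-2 5 -3

Derivation:
Walk ring at distance 1 from (-3, 5, -2):
Start at center + D4*1 = (-4, 5, -1)
  hex 0: (-4, 5, -1)
  hex 1: (-3, 4, -1)
  hex 2: (-2, 4, -2)
  hex 3: (-2, 5, -3)
  hex 4: (-3, 6, -3)
  hex 5: (-4, 6, -2)
Sorted: 6 hexes.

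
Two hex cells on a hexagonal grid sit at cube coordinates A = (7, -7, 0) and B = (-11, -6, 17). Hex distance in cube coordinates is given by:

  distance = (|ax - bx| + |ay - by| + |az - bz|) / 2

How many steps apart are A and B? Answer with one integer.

Answer: 18

Derivation:
|ax - bx| = |7 - (-11)| = 18
|ay - by| = |-7 - (-6)| = 1
|az - bz| = |0 - 17| = 17
distance = (18 + 1 + 17) / 2 = 36 / 2 = 18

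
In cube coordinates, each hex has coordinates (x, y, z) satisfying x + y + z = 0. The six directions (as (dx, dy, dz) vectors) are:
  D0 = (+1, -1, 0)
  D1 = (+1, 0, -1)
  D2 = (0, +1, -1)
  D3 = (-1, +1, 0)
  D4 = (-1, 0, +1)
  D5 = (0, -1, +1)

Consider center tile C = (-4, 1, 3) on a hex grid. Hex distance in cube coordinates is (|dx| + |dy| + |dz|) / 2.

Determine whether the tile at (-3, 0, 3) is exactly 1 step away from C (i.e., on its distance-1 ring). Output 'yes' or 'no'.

Answer: yes

Derivation:
|px - cx| = |-3 - (-4)| = 1
|py - cy| = |0 - 1| = 1
|pz - cz| = |3 - 3| = 0
distance = (1+1+0)/2 = 2/2 = 1
radius = 1; distance == radius -> yes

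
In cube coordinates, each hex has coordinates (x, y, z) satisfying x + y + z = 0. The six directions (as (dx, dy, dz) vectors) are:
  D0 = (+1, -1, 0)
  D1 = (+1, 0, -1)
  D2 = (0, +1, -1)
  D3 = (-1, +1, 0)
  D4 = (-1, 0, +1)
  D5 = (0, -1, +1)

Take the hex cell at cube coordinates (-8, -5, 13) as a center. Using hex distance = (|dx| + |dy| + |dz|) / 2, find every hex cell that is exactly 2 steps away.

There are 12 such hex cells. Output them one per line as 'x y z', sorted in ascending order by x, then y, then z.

Walk ring at distance 2 from (-8, -5, 13):
Start at center + D4*2 = (-10, -5, 15)
  hex 0: (-10, -5, 15)
  hex 1: (-9, -6, 15)
  hex 2: (-8, -7, 15)
  hex 3: (-7, -7, 14)
  hex 4: (-6, -7, 13)
  hex 5: (-6, -6, 12)
  hex 6: (-6, -5, 11)
  hex 7: (-7, -4, 11)
  hex 8: (-8, -3, 11)
  hex 9: (-9, -3, 12)
  hex 10: (-10, -3, 13)
  hex 11: (-10, -4, 14)
Sorted: 12 hexes.

Answer: -10 -5 15
-10 -4 14
-10 -3 13
-9 -6 15
-9 -3 12
-8 -7 15
-8 -3 11
-7 -7 14
-7 -4 11
-6 -7 13
-6 -6 12
-6 -5 11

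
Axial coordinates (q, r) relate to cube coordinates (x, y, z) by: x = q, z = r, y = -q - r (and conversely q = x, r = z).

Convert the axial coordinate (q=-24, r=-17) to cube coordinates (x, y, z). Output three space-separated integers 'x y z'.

x = q = -24
z = r = -17
y = -x - z = -(-24) - (-17) = 41

Answer: -24 41 -17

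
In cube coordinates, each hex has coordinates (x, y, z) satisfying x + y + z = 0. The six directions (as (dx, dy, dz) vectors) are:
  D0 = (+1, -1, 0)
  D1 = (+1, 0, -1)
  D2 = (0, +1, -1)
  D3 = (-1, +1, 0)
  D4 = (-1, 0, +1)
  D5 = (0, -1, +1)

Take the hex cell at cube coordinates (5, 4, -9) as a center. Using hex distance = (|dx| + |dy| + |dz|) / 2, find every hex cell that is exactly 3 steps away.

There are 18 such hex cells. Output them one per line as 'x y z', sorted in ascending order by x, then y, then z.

Walk ring at distance 3 from (5, 4, -9):
Start at center + D4*3 = (2, 4, -6)
  hex 0: (2, 4, -6)
  hex 1: (3, 3, -6)
  hex 2: (4, 2, -6)
  hex 3: (5, 1, -6)
  hex 4: (6, 1, -7)
  hex 5: (7, 1, -8)
  hex 6: (8, 1, -9)
  hex 7: (8, 2, -10)
  hex 8: (8, 3, -11)
  hex 9: (8, 4, -12)
  hex 10: (7, 5, -12)
  hex 11: (6, 6, -12)
  hex 12: (5, 7, -12)
  hex 13: (4, 7, -11)
  hex 14: (3, 7, -10)
  hex 15: (2, 7, -9)
  hex 16: (2, 6, -8)
  hex 17: (2, 5, -7)
Sorted: 18 hexes.

Answer: 2 4 -6
2 5 -7
2 6 -8
2 7 -9
3 3 -6
3 7 -10
4 2 -6
4 7 -11
5 1 -6
5 7 -12
6 1 -7
6 6 -12
7 1 -8
7 5 -12
8 1 -9
8 2 -10
8 3 -11
8 4 -12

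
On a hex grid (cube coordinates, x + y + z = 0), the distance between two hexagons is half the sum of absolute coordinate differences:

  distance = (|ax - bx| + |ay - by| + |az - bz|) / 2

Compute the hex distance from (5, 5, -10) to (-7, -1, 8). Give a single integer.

Answer: 18

Derivation:
|ax - bx| = |5 - (-7)| = 12
|ay - by| = |5 - (-1)| = 6
|az - bz| = |-10 - 8| = 18
distance = (12 + 6 + 18) / 2 = 36 / 2 = 18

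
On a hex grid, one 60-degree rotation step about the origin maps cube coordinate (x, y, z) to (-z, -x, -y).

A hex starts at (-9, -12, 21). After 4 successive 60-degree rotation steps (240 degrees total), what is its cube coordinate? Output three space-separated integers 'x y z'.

Start: (-9, -12, 21)
Step 1: (-9, -12, 21) -> (-(21), -(-9), -(-12)) = (-21, 9, 12)
Step 2: (-21, 9, 12) -> (-(12), -(-21), -(9)) = (-12, 21, -9)
Step 3: (-12, 21, -9) -> (-(-9), -(-12), -(21)) = (9, 12, -21)
Step 4: (9, 12, -21) -> (-(-21), -(9), -(12)) = (21, -9, -12)

Answer: 21 -9 -12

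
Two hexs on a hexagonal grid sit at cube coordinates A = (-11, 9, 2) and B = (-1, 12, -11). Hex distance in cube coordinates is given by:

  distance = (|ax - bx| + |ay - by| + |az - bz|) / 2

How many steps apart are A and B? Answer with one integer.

|ax - bx| = |-11 - (-1)| = 10
|ay - by| = |9 - 12| = 3
|az - bz| = |2 - (-11)| = 13
distance = (10 + 3 + 13) / 2 = 26 / 2 = 13

Answer: 13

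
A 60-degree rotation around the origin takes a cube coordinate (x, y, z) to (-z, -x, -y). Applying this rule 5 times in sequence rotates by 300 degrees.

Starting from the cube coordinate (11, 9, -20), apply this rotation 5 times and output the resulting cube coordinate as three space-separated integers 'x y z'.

Answer: -9 20 -11

Derivation:
Start: (11, 9, -20)
Step 1: (11, 9, -20) -> (-(-20), -(11), -(9)) = (20, -11, -9)
Step 2: (20, -11, -9) -> (-(-9), -(20), -(-11)) = (9, -20, 11)
Step 3: (9, -20, 11) -> (-(11), -(9), -(-20)) = (-11, -9, 20)
Step 4: (-11, -9, 20) -> (-(20), -(-11), -(-9)) = (-20, 11, 9)
Step 5: (-20, 11, 9) -> (-(9), -(-20), -(11)) = (-9, 20, -11)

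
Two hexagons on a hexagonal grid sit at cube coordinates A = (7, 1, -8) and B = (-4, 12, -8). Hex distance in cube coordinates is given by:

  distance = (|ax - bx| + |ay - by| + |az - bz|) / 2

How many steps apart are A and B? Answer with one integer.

Answer: 11

Derivation:
|ax - bx| = |7 - (-4)| = 11
|ay - by| = |1 - 12| = 11
|az - bz| = |-8 - (-8)| = 0
distance = (11 + 11 + 0) / 2 = 22 / 2 = 11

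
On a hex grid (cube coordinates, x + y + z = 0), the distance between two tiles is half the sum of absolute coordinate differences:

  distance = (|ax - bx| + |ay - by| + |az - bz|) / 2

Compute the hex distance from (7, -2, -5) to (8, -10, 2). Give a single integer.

Answer: 8

Derivation:
|ax - bx| = |7 - 8| = 1
|ay - by| = |-2 - (-10)| = 8
|az - bz| = |-5 - 2| = 7
distance = (1 + 8 + 7) / 2 = 16 / 2 = 8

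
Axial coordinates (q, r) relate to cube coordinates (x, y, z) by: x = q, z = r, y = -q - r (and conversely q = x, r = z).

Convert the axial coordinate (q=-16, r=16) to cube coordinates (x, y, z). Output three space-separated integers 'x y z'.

Answer: -16 0 16

Derivation:
x = q = -16
z = r = 16
y = -x - z = -(-16) - (16) = 0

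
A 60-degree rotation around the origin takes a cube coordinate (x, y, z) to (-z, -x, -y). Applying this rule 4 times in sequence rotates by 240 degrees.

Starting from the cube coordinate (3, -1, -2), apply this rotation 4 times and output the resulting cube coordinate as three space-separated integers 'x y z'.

Start: (3, -1, -2)
Step 1: (3, -1, -2) -> (-(-2), -(3), -(-1)) = (2, -3, 1)
Step 2: (2, -3, 1) -> (-(1), -(2), -(-3)) = (-1, -2, 3)
Step 3: (-1, -2, 3) -> (-(3), -(-1), -(-2)) = (-3, 1, 2)
Step 4: (-3, 1, 2) -> (-(2), -(-3), -(1)) = (-2, 3, -1)

Answer: -2 3 -1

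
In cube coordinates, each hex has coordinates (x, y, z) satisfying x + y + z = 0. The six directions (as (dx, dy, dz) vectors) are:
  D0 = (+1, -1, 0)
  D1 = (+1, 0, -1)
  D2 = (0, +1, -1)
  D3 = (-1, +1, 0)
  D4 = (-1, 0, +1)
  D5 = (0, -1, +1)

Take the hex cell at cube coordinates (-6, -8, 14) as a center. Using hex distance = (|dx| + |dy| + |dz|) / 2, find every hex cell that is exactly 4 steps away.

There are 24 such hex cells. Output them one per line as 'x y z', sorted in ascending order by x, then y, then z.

Walk ring at distance 4 from (-6, -8, 14):
Start at center + D4*4 = (-10, -8, 18)
  hex 0: (-10, -8, 18)
  hex 1: (-9, -9, 18)
  hex 2: (-8, -10, 18)
  hex 3: (-7, -11, 18)
  hex 4: (-6, -12, 18)
  hex 5: (-5, -12, 17)
  hex 6: (-4, -12, 16)
  hex 7: (-3, -12, 15)
  hex 8: (-2, -12, 14)
  hex 9: (-2, -11, 13)
  hex 10: (-2, -10, 12)
  hex 11: (-2, -9, 11)
  hex 12: (-2, -8, 10)
  hex 13: (-3, -7, 10)
  hex 14: (-4, -6, 10)
  hex 15: (-5, -5, 10)
  hex 16: (-6, -4, 10)
  hex 17: (-7, -4, 11)
  hex 18: (-8, -4, 12)
  hex 19: (-9, -4, 13)
  hex 20: (-10, -4, 14)
  hex 21: (-10, -5, 15)
  hex 22: (-10, -6, 16)
  hex 23: (-10, -7, 17)
Sorted: 24 hexes.

Answer: -10 -8 18
-10 -7 17
-10 -6 16
-10 -5 15
-10 -4 14
-9 -9 18
-9 -4 13
-8 -10 18
-8 -4 12
-7 -11 18
-7 -4 11
-6 -12 18
-6 -4 10
-5 -12 17
-5 -5 10
-4 -12 16
-4 -6 10
-3 -12 15
-3 -7 10
-2 -12 14
-2 -11 13
-2 -10 12
-2 -9 11
-2 -8 10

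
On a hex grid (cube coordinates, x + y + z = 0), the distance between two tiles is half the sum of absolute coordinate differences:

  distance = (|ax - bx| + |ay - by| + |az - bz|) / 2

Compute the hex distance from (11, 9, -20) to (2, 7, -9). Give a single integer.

|ax - bx| = |11 - 2| = 9
|ay - by| = |9 - 7| = 2
|az - bz| = |-20 - (-9)| = 11
distance = (9 + 2 + 11) / 2 = 22 / 2 = 11

Answer: 11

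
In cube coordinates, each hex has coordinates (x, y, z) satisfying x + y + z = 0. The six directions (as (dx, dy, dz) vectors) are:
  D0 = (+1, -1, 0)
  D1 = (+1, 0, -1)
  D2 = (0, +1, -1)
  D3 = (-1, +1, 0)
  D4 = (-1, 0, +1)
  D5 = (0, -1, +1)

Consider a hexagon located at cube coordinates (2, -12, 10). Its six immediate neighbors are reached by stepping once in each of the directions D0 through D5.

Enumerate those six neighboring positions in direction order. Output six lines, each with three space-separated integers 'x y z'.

Answer: 3 -13 10
3 -12 9
2 -11 9
1 -11 10
1 -12 11
2 -13 11

Derivation:
Center: (2, -12, 10). Add each direction:
  D0: (2, -12, 10) + (1, -1, 0) = (3, -13, 10)
  D1: (2, -12, 10) + (1, 0, -1) = (3, -12, 9)
  D2: (2, -12, 10) + (0, 1, -1) = (2, -11, 9)
  D3: (2, -12, 10) + (-1, 1, 0) = (1, -11, 10)
  D4: (2, -12, 10) + (-1, 0, 1) = (1, -12, 11)
  D5: (2, -12, 10) + (0, -1, 1) = (2, -13, 11)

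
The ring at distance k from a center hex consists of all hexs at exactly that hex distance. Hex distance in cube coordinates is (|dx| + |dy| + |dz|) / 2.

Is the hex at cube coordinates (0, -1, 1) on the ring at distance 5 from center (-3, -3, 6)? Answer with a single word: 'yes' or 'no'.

Answer: yes

Derivation:
|px - cx| = |0 - (-3)| = 3
|py - cy| = |-1 - (-3)| = 2
|pz - cz| = |1 - 6| = 5
distance = (3+2+5)/2 = 10/2 = 5
radius = 5; distance == radius -> yes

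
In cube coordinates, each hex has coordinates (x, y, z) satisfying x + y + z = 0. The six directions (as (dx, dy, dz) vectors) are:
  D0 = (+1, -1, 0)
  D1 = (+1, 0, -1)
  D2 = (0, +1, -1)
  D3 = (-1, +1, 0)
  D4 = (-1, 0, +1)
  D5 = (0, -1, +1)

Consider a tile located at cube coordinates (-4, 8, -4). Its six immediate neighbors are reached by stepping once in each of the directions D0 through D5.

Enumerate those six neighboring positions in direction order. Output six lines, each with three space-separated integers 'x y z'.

Center: (-4, 8, -4). Add each direction:
  D0: (-4, 8, -4) + (1, -1, 0) = (-3, 7, -4)
  D1: (-4, 8, -4) + (1, 0, -1) = (-3, 8, -5)
  D2: (-4, 8, -4) + (0, 1, -1) = (-4, 9, -5)
  D3: (-4, 8, -4) + (-1, 1, 0) = (-5, 9, -4)
  D4: (-4, 8, -4) + (-1, 0, 1) = (-5, 8, -3)
  D5: (-4, 8, -4) + (0, -1, 1) = (-4, 7, -3)

Answer: -3 7 -4
-3 8 -5
-4 9 -5
-5 9 -4
-5 8 -3
-4 7 -3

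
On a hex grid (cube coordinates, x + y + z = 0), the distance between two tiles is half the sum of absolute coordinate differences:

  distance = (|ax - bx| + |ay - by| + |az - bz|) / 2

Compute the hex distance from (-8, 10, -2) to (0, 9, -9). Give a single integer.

|ax - bx| = |-8 - 0| = 8
|ay - by| = |10 - 9| = 1
|az - bz| = |-2 - (-9)| = 7
distance = (8 + 1 + 7) / 2 = 16 / 2 = 8

Answer: 8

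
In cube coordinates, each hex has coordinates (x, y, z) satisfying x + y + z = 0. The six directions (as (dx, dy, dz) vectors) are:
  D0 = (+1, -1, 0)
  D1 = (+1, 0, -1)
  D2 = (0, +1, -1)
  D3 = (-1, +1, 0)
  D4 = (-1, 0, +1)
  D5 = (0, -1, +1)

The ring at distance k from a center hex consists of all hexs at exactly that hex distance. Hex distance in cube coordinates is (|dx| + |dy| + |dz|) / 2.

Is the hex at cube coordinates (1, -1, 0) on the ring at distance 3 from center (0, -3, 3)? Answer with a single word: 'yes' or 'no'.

Answer: yes

Derivation:
|px - cx| = |1 - 0| = 1
|py - cy| = |-1 - (-3)| = 2
|pz - cz| = |0 - 3| = 3
distance = (1+2+3)/2 = 6/2 = 3
radius = 3; distance == radius -> yes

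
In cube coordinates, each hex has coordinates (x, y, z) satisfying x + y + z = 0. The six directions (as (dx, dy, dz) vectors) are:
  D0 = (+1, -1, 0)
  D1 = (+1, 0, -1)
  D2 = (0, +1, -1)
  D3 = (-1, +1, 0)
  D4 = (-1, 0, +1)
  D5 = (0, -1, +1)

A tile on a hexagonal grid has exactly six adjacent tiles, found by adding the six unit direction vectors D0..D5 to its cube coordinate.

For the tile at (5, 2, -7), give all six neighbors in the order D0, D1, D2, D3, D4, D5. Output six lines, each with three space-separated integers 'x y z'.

Center: (5, 2, -7). Add each direction:
  D0: (5, 2, -7) + (1, -1, 0) = (6, 1, -7)
  D1: (5, 2, -7) + (1, 0, -1) = (6, 2, -8)
  D2: (5, 2, -7) + (0, 1, -1) = (5, 3, -8)
  D3: (5, 2, -7) + (-1, 1, 0) = (4, 3, -7)
  D4: (5, 2, -7) + (-1, 0, 1) = (4, 2, -6)
  D5: (5, 2, -7) + (0, -1, 1) = (5, 1, -6)

Answer: 6 1 -7
6 2 -8
5 3 -8
4 3 -7
4 2 -6
5 1 -6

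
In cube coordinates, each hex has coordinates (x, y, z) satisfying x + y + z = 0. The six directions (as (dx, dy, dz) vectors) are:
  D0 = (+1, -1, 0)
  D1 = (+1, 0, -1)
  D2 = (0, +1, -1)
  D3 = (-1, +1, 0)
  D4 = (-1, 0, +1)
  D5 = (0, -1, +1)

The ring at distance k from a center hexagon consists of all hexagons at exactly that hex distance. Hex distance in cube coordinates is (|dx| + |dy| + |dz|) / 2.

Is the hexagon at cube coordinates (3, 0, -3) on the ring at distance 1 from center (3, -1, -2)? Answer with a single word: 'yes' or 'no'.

Answer: yes

Derivation:
|px - cx| = |3 - 3| = 0
|py - cy| = |0 - (-1)| = 1
|pz - cz| = |-3 - (-2)| = 1
distance = (0+1+1)/2 = 2/2 = 1
radius = 1; distance == radius -> yes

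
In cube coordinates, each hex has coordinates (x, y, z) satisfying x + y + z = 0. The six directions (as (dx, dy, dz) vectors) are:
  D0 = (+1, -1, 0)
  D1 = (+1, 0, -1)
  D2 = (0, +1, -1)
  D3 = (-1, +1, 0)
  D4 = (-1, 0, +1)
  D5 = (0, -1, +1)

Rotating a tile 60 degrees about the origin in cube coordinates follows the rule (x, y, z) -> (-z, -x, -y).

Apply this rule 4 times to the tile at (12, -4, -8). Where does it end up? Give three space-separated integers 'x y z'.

Answer: -8 12 -4

Derivation:
Start: (12, -4, -8)
Step 1: (12, -4, -8) -> (-(-8), -(12), -(-4)) = (8, -12, 4)
Step 2: (8, -12, 4) -> (-(4), -(8), -(-12)) = (-4, -8, 12)
Step 3: (-4, -8, 12) -> (-(12), -(-4), -(-8)) = (-12, 4, 8)
Step 4: (-12, 4, 8) -> (-(8), -(-12), -(4)) = (-8, 12, -4)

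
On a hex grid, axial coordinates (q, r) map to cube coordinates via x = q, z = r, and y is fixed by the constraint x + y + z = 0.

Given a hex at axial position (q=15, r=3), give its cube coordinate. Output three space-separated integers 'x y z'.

x = q = 15
z = r = 3
y = -x - z = -(15) - (3) = -18

Answer: 15 -18 3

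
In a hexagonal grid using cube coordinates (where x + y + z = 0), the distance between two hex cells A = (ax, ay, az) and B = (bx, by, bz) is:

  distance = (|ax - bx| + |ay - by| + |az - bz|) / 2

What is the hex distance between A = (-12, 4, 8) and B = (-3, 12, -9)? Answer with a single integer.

Answer: 17

Derivation:
|ax - bx| = |-12 - (-3)| = 9
|ay - by| = |4 - 12| = 8
|az - bz| = |8 - (-9)| = 17
distance = (9 + 8 + 17) / 2 = 34 / 2 = 17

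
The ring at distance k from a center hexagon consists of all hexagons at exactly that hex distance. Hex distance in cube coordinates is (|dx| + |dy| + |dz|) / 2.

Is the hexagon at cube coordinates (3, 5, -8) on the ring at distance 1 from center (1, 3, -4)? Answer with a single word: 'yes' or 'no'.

Answer: no

Derivation:
|px - cx| = |3 - 1| = 2
|py - cy| = |5 - 3| = 2
|pz - cz| = |-8 - (-4)| = 4
distance = (2+2+4)/2 = 8/2 = 4
radius = 1; distance != radius -> no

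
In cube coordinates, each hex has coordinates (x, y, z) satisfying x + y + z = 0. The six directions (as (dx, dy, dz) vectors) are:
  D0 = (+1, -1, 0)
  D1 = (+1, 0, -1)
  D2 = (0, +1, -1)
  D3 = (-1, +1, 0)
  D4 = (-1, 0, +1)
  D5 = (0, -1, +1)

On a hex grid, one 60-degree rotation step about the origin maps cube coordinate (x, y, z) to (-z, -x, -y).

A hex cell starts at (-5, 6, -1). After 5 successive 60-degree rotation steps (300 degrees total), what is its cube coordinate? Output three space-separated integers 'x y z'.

Answer: -6 1 5

Derivation:
Start: (-5, 6, -1)
Step 1: (-5, 6, -1) -> (-(-1), -(-5), -(6)) = (1, 5, -6)
Step 2: (1, 5, -6) -> (-(-6), -(1), -(5)) = (6, -1, -5)
Step 3: (6, -1, -5) -> (-(-5), -(6), -(-1)) = (5, -6, 1)
Step 4: (5, -6, 1) -> (-(1), -(5), -(-6)) = (-1, -5, 6)
Step 5: (-1, -5, 6) -> (-(6), -(-1), -(-5)) = (-6, 1, 5)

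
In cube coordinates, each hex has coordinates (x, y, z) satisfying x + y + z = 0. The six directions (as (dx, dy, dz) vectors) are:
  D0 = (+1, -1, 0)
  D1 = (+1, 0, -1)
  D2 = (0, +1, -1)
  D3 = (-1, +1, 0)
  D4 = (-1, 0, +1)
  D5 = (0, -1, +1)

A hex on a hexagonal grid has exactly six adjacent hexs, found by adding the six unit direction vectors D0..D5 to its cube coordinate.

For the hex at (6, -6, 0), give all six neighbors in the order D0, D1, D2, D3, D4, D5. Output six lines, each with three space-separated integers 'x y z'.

Center: (6, -6, 0). Add each direction:
  D0: (6, -6, 0) + (1, -1, 0) = (7, -7, 0)
  D1: (6, -6, 0) + (1, 0, -1) = (7, -6, -1)
  D2: (6, -6, 0) + (0, 1, -1) = (6, -5, -1)
  D3: (6, -6, 0) + (-1, 1, 0) = (5, -5, 0)
  D4: (6, -6, 0) + (-1, 0, 1) = (5, -6, 1)
  D5: (6, -6, 0) + (0, -1, 1) = (6, -7, 1)

Answer: 7 -7 0
7 -6 -1
6 -5 -1
5 -5 0
5 -6 1
6 -7 1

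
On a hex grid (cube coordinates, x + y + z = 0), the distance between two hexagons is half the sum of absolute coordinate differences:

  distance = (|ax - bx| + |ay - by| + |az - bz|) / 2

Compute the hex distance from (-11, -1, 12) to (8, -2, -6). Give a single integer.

Answer: 19

Derivation:
|ax - bx| = |-11 - 8| = 19
|ay - by| = |-1 - (-2)| = 1
|az - bz| = |12 - (-6)| = 18
distance = (19 + 1 + 18) / 2 = 38 / 2 = 19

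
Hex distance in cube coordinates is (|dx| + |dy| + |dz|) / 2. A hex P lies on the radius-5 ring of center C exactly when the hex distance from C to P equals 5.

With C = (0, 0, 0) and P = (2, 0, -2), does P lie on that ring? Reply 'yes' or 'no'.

Answer: no

Derivation:
|px - cx| = |2 - 0| = 2
|py - cy| = |0 - 0| = 0
|pz - cz| = |-2 - 0| = 2
distance = (2+0+2)/2 = 4/2 = 2
radius = 5; distance != radius -> no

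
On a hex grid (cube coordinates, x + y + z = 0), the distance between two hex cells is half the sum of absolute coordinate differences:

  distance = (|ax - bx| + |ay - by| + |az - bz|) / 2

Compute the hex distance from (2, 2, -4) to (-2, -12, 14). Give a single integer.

|ax - bx| = |2 - (-2)| = 4
|ay - by| = |2 - (-12)| = 14
|az - bz| = |-4 - 14| = 18
distance = (4 + 14 + 18) / 2 = 36 / 2 = 18

Answer: 18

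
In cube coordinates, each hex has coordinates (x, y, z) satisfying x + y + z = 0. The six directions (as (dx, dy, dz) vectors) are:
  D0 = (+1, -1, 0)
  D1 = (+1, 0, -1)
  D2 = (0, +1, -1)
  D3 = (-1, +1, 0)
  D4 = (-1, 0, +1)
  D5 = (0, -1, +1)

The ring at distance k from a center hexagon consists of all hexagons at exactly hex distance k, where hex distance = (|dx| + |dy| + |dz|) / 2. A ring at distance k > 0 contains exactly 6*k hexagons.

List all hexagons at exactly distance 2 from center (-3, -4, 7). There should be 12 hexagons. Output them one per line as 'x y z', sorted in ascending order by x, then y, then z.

Walk ring at distance 2 from (-3, -4, 7):
Start at center + D4*2 = (-5, -4, 9)
  hex 0: (-5, -4, 9)
  hex 1: (-4, -5, 9)
  hex 2: (-3, -6, 9)
  hex 3: (-2, -6, 8)
  hex 4: (-1, -6, 7)
  hex 5: (-1, -5, 6)
  hex 6: (-1, -4, 5)
  hex 7: (-2, -3, 5)
  hex 8: (-3, -2, 5)
  hex 9: (-4, -2, 6)
  hex 10: (-5, -2, 7)
  hex 11: (-5, -3, 8)
Sorted: 12 hexes.

Answer: -5 -4 9
-5 -3 8
-5 -2 7
-4 -5 9
-4 -2 6
-3 -6 9
-3 -2 5
-2 -6 8
-2 -3 5
-1 -6 7
-1 -5 6
-1 -4 5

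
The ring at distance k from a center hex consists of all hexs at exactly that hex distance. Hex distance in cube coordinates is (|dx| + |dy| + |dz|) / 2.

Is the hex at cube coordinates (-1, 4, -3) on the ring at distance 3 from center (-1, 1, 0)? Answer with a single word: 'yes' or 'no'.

Answer: yes

Derivation:
|px - cx| = |-1 - (-1)| = 0
|py - cy| = |4 - 1| = 3
|pz - cz| = |-3 - 0| = 3
distance = (0+3+3)/2 = 6/2 = 3
radius = 3; distance == radius -> yes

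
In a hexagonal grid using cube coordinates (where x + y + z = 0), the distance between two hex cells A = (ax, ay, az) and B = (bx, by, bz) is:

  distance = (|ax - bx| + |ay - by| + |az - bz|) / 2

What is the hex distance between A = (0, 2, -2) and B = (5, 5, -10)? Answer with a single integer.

Answer: 8

Derivation:
|ax - bx| = |0 - 5| = 5
|ay - by| = |2 - 5| = 3
|az - bz| = |-2 - (-10)| = 8
distance = (5 + 3 + 8) / 2 = 16 / 2 = 8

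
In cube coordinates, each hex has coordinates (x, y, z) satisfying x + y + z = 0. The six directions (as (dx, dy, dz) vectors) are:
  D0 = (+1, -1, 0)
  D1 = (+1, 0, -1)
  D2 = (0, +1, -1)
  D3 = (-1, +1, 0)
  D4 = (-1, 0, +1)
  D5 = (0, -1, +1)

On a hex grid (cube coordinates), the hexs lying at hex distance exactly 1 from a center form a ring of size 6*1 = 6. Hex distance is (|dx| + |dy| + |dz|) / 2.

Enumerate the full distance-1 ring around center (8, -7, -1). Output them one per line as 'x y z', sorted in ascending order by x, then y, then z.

Walk ring at distance 1 from (8, -7, -1):
Start at center + D4*1 = (7, -7, 0)
  hex 0: (7, -7, 0)
  hex 1: (8, -8, 0)
  hex 2: (9, -8, -1)
  hex 3: (9, -7, -2)
  hex 4: (8, -6, -2)
  hex 5: (7, -6, -1)
Sorted: 6 hexes.

Answer: 7 -7 0
7 -6 -1
8 -8 0
8 -6 -2
9 -8 -1
9 -7 -2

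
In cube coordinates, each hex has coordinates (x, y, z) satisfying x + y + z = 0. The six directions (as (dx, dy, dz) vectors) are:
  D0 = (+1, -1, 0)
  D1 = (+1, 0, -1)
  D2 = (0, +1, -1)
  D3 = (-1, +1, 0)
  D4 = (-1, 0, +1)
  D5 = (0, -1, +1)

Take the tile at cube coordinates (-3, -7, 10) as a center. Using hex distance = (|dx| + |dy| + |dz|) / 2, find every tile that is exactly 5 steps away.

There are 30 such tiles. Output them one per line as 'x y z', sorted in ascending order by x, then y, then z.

Walk ring at distance 5 from (-3, -7, 10):
Start at center + D4*5 = (-8, -7, 15)
  hex 0: (-8, -7, 15)
  hex 1: (-7, -8, 15)
  hex 2: (-6, -9, 15)
  hex 3: (-5, -10, 15)
  hex 4: (-4, -11, 15)
  hex 5: (-3, -12, 15)
  hex 6: (-2, -12, 14)
  hex 7: (-1, -12, 13)
  hex 8: (0, -12, 12)
  hex 9: (1, -12, 11)
  hex 10: (2, -12, 10)
  hex 11: (2, -11, 9)
  hex 12: (2, -10, 8)
  hex 13: (2, -9, 7)
  hex 14: (2, -8, 6)
  hex 15: (2, -7, 5)
  hex 16: (1, -6, 5)
  hex 17: (0, -5, 5)
  hex 18: (-1, -4, 5)
  hex 19: (-2, -3, 5)
  hex 20: (-3, -2, 5)
  hex 21: (-4, -2, 6)
  hex 22: (-5, -2, 7)
  hex 23: (-6, -2, 8)
  hex 24: (-7, -2, 9)
  hex 25: (-8, -2, 10)
  hex 26: (-8, -3, 11)
  hex 27: (-8, -4, 12)
  hex 28: (-8, -5, 13)
  hex 29: (-8, -6, 14)
Sorted: 30 hexes.

Answer: -8 -7 15
-8 -6 14
-8 -5 13
-8 -4 12
-8 -3 11
-8 -2 10
-7 -8 15
-7 -2 9
-6 -9 15
-6 -2 8
-5 -10 15
-5 -2 7
-4 -11 15
-4 -2 6
-3 -12 15
-3 -2 5
-2 -12 14
-2 -3 5
-1 -12 13
-1 -4 5
0 -12 12
0 -5 5
1 -12 11
1 -6 5
2 -12 10
2 -11 9
2 -10 8
2 -9 7
2 -8 6
2 -7 5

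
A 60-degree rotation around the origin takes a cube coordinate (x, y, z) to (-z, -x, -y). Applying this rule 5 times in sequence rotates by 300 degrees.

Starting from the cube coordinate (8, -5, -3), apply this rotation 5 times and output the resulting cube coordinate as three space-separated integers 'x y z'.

Answer: 5 3 -8

Derivation:
Start: (8, -5, -3)
Step 1: (8, -5, -3) -> (-(-3), -(8), -(-5)) = (3, -8, 5)
Step 2: (3, -8, 5) -> (-(5), -(3), -(-8)) = (-5, -3, 8)
Step 3: (-5, -3, 8) -> (-(8), -(-5), -(-3)) = (-8, 5, 3)
Step 4: (-8, 5, 3) -> (-(3), -(-8), -(5)) = (-3, 8, -5)
Step 5: (-3, 8, -5) -> (-(-5), -(-3), -(8)) = (5, 3, -8)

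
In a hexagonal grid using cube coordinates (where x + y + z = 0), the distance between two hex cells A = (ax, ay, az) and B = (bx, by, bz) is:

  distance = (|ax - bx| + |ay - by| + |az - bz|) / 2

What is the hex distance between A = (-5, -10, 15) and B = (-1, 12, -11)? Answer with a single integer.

Answer: 26

Derivation:
|ax - bx| = |-5 - (-1)| = 4
|ay - by| = |-10 - 12| = 22
|az - bz| = |15 - (-11)| = 26
distance = (4 + 22 + 26) / 2 = 52 / 2 = 26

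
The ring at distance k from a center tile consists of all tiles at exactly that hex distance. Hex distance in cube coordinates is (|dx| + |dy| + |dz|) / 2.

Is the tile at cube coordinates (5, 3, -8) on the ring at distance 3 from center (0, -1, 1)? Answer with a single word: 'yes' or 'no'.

Answer: no

Derivation:
|px - cx| = |5 - 0| = 5
|py - cy| = |3 - (-1)| = 4
|pz - cz| = |-8 - 1| = 9
distance = (5+4+9)/2 = 18/2 = 9
radius = 3; distance != radius -> no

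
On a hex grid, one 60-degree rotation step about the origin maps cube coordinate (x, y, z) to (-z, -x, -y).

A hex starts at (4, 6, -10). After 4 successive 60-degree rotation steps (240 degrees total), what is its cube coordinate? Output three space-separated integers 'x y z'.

Start: (4, 6, -10)
Step 1: (4, 6, -10) -> (-(-10), -(4), -(6)) = (10, -4, -6)
Step 2: (10, -4, -6) -> (-(-6), -(10), -(-4)) = (6, -10, 4)
Step 3: (6, -10, 4) -> (-(4), -(6), -(-10)) = (-4, -6, 10)
Step 4: (-4, -6, 10) -> (-(10), -(-4), -(-6)) = (-10, 4, 6)

Answer: -10 4 6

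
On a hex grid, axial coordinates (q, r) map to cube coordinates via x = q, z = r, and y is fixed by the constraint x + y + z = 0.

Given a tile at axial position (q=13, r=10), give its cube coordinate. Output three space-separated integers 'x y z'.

x = q = 13
z = r = 10
y = -x - z = -(13) - (10) = -23

Answer: 13 -23 10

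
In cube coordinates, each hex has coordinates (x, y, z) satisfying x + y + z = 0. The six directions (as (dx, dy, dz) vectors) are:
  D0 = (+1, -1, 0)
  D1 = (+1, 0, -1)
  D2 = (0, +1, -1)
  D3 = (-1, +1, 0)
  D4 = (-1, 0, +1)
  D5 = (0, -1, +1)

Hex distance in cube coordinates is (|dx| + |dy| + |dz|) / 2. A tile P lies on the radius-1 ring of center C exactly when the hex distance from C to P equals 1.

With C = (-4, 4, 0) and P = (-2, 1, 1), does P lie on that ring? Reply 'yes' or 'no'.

|px - cx| = |-2 - (-4)| = 2
|py - cy| = |1 - 4| = 3
|pz - cz| = |1 - 0| = 1
distance = (2+3+1)/2 = 6/2 = 3
radius = 1; distance != radius -> no

Answer: no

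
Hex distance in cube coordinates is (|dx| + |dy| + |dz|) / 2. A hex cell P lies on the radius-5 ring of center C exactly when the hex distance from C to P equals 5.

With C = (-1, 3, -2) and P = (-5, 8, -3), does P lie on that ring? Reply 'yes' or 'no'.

|px - cx| = |-5 - (-1)| = 4
|py - cy| = |8 - 3| = 5
|pz - cz| = |-3 - (-2)| = 1
distance = (4+5+1)/2 = 10/2 = 5
radius = 5; distance == radius -> yes

Answer: yes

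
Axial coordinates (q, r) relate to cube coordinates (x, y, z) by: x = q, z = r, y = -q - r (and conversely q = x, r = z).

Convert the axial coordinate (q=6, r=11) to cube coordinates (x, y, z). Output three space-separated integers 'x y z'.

Answer: 6 -17 11

Derivation:
x = q = 6
z = r = 11
y = -x - z = -(6) - (11) = -17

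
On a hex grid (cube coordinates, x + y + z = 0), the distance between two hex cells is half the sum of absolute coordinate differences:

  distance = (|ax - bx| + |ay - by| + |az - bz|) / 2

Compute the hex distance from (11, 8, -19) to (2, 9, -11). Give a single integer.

Answer: 9

Derivation:
|ax - bx| = |11 - 2| = 9
|ay - by| = |8 - 9| = 1
|az - bz| = |-19 - (-11)| = 8
distance = (9 + 1 + 8) / 2 = 18 / 2 = 9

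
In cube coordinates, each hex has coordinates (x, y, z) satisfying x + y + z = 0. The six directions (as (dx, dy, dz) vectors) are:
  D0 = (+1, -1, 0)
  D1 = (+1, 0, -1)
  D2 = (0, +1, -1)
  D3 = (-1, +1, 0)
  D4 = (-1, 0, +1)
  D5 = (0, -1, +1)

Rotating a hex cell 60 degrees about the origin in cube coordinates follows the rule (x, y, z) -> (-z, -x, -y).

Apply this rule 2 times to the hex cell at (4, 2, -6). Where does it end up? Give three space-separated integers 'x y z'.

Answer: 2 -6 4

Derivation:
Start: (4, 2, -6)
Step 1: (4, 2, -6) -> (-(-6), -(4), -(2)) = (6, -4, -2)
Step 2: (6, -4, -2) -> (-(-2), -(6), -(-4)) = (2, -6, 4)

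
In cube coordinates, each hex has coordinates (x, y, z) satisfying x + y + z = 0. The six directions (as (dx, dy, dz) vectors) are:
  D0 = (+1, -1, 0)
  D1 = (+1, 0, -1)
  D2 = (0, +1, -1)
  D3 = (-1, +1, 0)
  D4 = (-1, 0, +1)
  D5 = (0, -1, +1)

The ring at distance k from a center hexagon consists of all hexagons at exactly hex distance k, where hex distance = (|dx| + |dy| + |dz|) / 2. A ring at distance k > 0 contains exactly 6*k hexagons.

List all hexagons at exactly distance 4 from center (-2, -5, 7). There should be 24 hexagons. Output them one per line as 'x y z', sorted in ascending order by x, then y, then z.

Walk ring at distance 4 from (-2, -5, 7):
Start at center + D4*4 = (-6, -5, 11)
  hex 0: (-6, -5, 11)
  hex 1: (-5, -6, 11)
  hex 2: (-4, -7, 11)
  hex 3: (-3, -8, 11)
  hex 4: (-2, -9, 11)
  hex 5: (-1, -9, 10)
  hex 6: (0, -9, 9)
  hex 7: (1, -9, 8)
  hex 8: (2, -9, 7)
  hex 9: (2, -8, 6)
  hex 10: (2, -7, 5)
  hex 11: (2, -6, 4)
  hex 12: (2, -5, 3)
  hex 13: (1, -4, 3)
  hex 14: (0, -3, 3)
  hex 15: (-1, -2, 3)
  hex 16: (-2, -1, 3)
  hex 17: (-3, -1, 4)
  hex 18: (-4, -1, 5)
  hex 19: (-5, -1, 6)
  hex 20: (-6, -1, 7)
  hex 21: (-6, -2, 8)
  hex 22: (-6, -3, 9)
  hex 23: (-6, -4, 10)
Sorted: 24 hexes.

Answer: -6 -5 11
-6 -4 10
-6 -3 9
-6 -2 8
-6 -1 7
-5 -6 11
-5 -1 6
-4 -7 11
-4 -1 5
-3 -8 11
-3 -1 4
-2 -9 11
-2 -1 3
-1 -9 10
-1 -2 3
0 -9 9
0 -3 3
1 -9 8
1 -4 3
2 -9 7
2 -8 6
2 -7 5
2 -6 4
2 -5 3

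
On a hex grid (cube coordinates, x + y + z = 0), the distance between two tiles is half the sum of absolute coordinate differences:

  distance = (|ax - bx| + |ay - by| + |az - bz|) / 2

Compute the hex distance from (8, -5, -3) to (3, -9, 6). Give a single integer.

Answer: 9

Derivation:
|ax - bx| = |8 - 3| = 5
|ay - by| = |-5 - (-9)| = 4
|az - bz| = |-3 - 6| = 9
distance = (5 + 4 + 9) / 2 = 18 / 2 = 9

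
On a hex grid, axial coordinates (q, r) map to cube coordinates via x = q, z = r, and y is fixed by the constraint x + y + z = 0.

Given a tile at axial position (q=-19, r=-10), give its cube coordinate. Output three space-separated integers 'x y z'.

x = q = -19
z = r = -10
y = -x - z = -(-19) - (-10) = 29

Answer: -19 29 -10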